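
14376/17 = 845 + 11/17  =  845.65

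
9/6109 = 9/6109 = 0.00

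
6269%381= 173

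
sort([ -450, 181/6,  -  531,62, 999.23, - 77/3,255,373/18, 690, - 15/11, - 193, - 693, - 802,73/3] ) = [-802, - 693, - 531, - 450, - 193, - 77/3,-15/11, 373/18,73/3,181/6 , 62,255,690 , 999.23]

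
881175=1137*775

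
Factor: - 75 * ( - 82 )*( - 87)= - 2^1 * 3^2*5^2 * 29^1*41^1  =  - 535050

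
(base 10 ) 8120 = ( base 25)cok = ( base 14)2D60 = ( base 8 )17670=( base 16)1FB8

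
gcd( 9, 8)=1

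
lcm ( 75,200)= 600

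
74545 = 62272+12273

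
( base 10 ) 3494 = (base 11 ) 2697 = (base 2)110110100110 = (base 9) 4712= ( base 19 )9ch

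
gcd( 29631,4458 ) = 3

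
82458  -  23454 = 59004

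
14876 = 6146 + 8730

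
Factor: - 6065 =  - 5^1*1213^1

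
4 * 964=3856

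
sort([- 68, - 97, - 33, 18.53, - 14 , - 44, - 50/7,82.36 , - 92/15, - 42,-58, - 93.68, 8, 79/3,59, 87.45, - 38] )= [ - 97 , - 93.68,-68, - 58 ,-44, - 42,-38,  -  33, - 14, - 50/7,  -  92/15,  8, 18.53 , 79/3, 59, 82.36, 87.45 ]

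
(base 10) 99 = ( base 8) 143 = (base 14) 71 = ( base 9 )120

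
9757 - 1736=8021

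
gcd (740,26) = 2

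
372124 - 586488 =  - 214364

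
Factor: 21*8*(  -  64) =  - 2^9 *3^1*7^1 = - 10752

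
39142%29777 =9365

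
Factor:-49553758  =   - 2^1*24776879^1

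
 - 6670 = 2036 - 8706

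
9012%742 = 108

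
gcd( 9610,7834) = 2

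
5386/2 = 2693 = 2693.00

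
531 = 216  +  315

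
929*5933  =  5511757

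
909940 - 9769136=-8859196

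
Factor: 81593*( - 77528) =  - 2^3*11^1*139^1*587^1 * 881^1= -6325742104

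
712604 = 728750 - 16146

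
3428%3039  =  389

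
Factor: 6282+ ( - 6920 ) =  -2^1*11^1*29^1= - 638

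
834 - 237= 597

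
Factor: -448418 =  - 2^1*224209^1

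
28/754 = 14/377= 0.04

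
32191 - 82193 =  - 50002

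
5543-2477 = 3066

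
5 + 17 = 22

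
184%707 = 184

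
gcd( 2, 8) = 2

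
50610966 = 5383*9402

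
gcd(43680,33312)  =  96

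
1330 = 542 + 788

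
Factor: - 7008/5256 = -2^2*  3^ (-1) = -4/3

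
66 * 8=528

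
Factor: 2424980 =2^2*5^1*29^1*37^1  *  113^1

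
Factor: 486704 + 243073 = 3^1*243259^1 = 729777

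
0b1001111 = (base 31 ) 2h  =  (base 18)47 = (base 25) 34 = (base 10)79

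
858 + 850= 1708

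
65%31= 3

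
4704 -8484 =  -3780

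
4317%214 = 37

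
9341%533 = 280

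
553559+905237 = 1458796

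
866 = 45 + 821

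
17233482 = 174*99043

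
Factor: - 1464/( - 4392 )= 3^(-1) = 1/3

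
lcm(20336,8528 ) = 264368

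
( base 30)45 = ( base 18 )6H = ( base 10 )125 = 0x7d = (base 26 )4L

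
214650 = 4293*50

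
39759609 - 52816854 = -13057245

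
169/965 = 169/965 = 0.18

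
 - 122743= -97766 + -24977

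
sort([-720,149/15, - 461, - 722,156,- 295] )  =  [ - 722,-720, - 461,  -  295,149/15, 156 ] 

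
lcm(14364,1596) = 14364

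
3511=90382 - 86871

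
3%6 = 3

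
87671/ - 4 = - 21918 + 1/4 = - 21917.75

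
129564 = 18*7198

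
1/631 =1/631 = 0.00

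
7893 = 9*877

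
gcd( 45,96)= 3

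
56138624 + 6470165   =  62608789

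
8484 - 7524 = 960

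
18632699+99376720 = 118009419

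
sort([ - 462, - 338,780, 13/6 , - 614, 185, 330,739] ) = [  -  614,-462,-338,13/6 , 185,330, 739,780]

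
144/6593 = 144/6593 = 0.02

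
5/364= 5/364=0.01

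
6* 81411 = 488466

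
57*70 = 3990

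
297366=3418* 87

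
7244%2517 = 2210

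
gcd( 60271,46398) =1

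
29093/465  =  29093/465 = 62.57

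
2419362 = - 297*( - 8146) 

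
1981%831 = 319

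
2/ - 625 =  - 2/625 = - 0.00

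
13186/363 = 13186/363=   36.33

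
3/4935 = 1/1645  =  0.00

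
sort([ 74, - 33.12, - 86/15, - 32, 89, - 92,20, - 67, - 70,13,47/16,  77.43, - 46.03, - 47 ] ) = [ - 92,-70, - 67,- 47, - 46.03, - 33.12, - 32, -86/15,47/16, 13, 20,74,77.43, 89 ] 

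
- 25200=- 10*2520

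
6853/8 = 6853/8 = 856.62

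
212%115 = 97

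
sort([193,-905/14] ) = [ -905/14, 193] 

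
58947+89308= 148255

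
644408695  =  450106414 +194302281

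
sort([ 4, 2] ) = [ 2,  4 ]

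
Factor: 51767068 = 2^2*2221^1*5827^1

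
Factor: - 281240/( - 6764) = 790/19 = 2^1*5^1*19^( - 1 )*79^1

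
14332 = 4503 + 9829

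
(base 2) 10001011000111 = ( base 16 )22c7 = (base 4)2023013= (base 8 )21307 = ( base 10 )8903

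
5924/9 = 658 + 2/9 = 658.22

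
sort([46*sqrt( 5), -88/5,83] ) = [ - 88/5,83, 46*sqrt( 5) ]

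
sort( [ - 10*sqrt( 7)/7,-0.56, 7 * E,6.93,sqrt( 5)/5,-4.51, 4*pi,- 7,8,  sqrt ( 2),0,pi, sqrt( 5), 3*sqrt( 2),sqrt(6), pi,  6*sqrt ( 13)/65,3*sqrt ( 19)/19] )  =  [ - 7, -4.51, - 10*sqrt( 7 ) /7, - 0.56,0,6 * sqrt (13 ) /65, sqrt (5)/5,3*sqrt(19 ) /19, sqrt(2),sqrt ( 5),sqrt( 6),pi,pi,3*sqrt ( 2), 6.93, 8,  4*pi,7*E] 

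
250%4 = 2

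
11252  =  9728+1524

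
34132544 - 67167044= - 33034500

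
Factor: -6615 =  - 3^3*5^1*7^2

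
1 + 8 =9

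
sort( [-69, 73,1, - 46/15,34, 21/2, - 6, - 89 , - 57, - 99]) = [ - 99, - 89, - 69, - 57, - 6, - 46/15, 1, 21/2, 34,73]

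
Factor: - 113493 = -3^1*37831^1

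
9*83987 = 755883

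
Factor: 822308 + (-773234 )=49074 = 2^1*3^1*8179^1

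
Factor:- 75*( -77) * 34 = 2^1*3^1*5^2*7^1*11^1 * 17^1 = 196350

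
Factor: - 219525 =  - 3^1 * 5^2*2927^1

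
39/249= 13/83 = 0.16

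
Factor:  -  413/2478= -2^ (-1)*3^ ( - 1)  =  - 1/6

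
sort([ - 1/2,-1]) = [-1, - 1/2]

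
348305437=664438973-316133536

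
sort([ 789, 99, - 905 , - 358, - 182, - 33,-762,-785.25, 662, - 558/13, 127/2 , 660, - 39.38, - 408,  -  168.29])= [  -  905 , - 785.25, - 762,- 408, - 358, - 182, - 168.29, - 558/13,-39.38,-33 , 127/2,99,660, 662, 789]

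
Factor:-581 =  - 7^1 *83^1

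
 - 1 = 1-2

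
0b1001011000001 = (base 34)457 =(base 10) 4801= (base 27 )6FM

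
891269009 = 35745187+855523822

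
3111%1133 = 845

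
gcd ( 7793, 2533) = 1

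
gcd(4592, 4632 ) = 8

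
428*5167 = 2211476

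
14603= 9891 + 4712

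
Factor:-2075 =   -  5^2*83^1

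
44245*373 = 16503385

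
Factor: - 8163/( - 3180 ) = 2^( - 2 ) *3^1*5^ ( - 1)*53^( - 1)*907^1 =2721/1060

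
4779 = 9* 531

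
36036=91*396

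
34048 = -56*( - 608)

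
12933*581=7514073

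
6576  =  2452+4124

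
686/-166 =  - 5+72/83 = - 4.13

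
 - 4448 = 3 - 4451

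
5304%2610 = 84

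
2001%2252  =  2001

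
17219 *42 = 723198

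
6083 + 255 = 6338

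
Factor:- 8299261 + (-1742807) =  - 2^2*3^1*836839^1 = - 10042068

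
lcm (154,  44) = 308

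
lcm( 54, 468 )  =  1404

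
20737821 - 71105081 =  - 50367260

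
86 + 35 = 121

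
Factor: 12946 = 2^1*6473^1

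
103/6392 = 103/6392 = 0.02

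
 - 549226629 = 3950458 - 553177087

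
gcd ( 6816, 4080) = 48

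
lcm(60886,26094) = 182658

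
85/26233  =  85/26233 = 0.00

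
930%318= 294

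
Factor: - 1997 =  -  1997^1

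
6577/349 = 18 +295/349= 18.85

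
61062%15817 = 13611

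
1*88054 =88054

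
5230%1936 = 1358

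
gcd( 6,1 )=1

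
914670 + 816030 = 1730700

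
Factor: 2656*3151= 2^5 * 23^1*83^1 * 137^1 =8369056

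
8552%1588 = 612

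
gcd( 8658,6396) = 78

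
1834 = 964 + 870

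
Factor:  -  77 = -7^1*11^1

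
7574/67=7574/67=113.04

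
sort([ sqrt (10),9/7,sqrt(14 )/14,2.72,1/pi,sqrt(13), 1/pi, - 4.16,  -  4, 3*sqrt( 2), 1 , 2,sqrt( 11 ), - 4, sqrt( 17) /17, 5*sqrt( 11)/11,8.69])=[ - 4.16, - 4, - 4,sqrt( 17)/17,sqrt( 14)/14, 1/pi, 1/pi, 1, 9/7,5*sqrt( 11)/11,2,2.72, sqrt(10), sqrt( 11 ),  sqrt( 13), 3*sqrt(2),8.69 ]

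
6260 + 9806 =16066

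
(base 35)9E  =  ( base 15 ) 16E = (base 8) 511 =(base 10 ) 329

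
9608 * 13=124904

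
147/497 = 21/71 = 0.30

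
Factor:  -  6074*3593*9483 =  - 2^1*3^1*29^1 *109^1*3037^1*3593^1 = - 206955873006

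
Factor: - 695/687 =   -  3^( - 1)*5^1*139^1*229^( - 1 ) 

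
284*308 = 87472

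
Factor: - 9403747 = -113^1*83219^1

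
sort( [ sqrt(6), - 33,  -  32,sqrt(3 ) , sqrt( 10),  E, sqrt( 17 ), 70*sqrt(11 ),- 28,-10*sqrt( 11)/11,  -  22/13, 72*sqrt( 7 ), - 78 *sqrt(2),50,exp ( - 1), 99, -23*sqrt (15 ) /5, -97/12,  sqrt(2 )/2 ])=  [- 78*sqrt( 2), - 33,  -  32, - 28,-23*sqrt( 15)/5, -97/12,-10*sqrt( 11) /11,-22/13, exp(- 1 ) , sqrt( 2)/2, sqrt( 3), sqrt( 6),E,sqrt( 10), sqrt( 17 ),50, 99,72*sqrt( 7),70  *  sqrt(11) ]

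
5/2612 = 5/2612 =0.00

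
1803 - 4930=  - 3127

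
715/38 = 18 + 31/38 = 18.82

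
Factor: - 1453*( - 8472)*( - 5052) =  - 2^5*3^2 * 353^1*  421^1*1453^1= - 62189190432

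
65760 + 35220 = 100980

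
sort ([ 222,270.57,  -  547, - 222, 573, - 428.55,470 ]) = [ - 547, - 428.55, - 222,222, 270.57,470,573 ] 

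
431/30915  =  431/30915=   0.01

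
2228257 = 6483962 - 4255705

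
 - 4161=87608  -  91769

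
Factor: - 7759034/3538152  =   - 3879517/1769076 = -2^(-2 )*3^(- 2 ) * 157^( - 1) * 313^(-1)*3879517^1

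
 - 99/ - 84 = 1 + 5/28 = 1.18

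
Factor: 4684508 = 2^2*547^1*2141^1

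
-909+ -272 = - 1181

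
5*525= 2625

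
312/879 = 104/293 = 0.35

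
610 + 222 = 832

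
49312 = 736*67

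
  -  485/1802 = - 485/1802 =- 0.27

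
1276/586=2 + 52/293 = 2.18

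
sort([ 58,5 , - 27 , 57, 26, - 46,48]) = [ - 46, - 27, 5,26, 48,57, 58] 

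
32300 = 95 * 340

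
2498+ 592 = 3090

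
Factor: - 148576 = - 2^5*4643^1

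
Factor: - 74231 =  - 74231^1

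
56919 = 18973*3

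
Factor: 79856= 2^4*7^1*23^1*31^1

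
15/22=15/22 = 0.68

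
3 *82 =246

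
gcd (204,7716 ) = 12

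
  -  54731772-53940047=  - 108671819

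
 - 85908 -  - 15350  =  -70558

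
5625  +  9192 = 14817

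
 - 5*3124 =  - 15620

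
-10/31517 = -10/31517 = -  0.00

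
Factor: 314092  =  2^2*17^1*31^1*149^1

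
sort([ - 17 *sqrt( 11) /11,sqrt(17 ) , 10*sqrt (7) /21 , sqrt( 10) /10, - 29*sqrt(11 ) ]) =[ - 29*sqrt( 11 ),  -  17*sqrt (11 )/11, sqrt( 10)/10,10*sqrt ( 7)/21,sqrt( 17) ]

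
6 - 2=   4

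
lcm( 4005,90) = 8010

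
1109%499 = 111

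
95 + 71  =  166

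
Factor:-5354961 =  - 3^1*53^1*33679^1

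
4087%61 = 0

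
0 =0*96468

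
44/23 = 1 + 21/23 = 1.91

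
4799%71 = 42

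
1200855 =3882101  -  2681246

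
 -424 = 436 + -860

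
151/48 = 3 + 7/48= 3.15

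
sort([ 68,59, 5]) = [5,59, 68 ] 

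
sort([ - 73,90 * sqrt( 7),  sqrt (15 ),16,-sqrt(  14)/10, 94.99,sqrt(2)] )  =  [-73,  -  sqrt (14 )/10, sqrt ( 2 ),  sqrt (15),16,94.99, 90*sqrt( 7 )]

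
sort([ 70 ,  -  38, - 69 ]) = [  -  69, - 38,70] 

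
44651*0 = 0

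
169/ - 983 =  - 1 + 814/983= - 0.17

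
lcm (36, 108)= 108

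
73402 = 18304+55098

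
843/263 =3+54/263 = 3.21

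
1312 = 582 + 730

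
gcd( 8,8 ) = 8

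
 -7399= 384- 7783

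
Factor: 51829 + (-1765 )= 50064 = 2^4*3^1*7^1*149^1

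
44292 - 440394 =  - 396102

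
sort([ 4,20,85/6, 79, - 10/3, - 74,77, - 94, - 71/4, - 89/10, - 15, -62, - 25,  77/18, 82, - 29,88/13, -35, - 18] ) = [ - 94,  -  74,  -  62, - 35, - 29,  -  25, -18, - 71/4,-15,  -  89/10, - 10/3, 4, 77/18,88/13,  85/6,20, 77, 79,82 ]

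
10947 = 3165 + 7782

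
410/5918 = 205/2959 =0.07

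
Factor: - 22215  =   - 3^1* 5^1*1481^1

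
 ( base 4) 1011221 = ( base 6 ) 32345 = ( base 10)4457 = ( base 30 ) 4SH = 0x1169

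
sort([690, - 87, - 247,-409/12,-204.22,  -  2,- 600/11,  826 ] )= [  -  247 ,- 204.22,  -  87,-600/11, - 409/12,- 2, 690,826 ]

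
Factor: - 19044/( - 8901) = 92/43 = 2^2*23^1*43^( - 1)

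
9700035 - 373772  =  9326263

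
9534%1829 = 389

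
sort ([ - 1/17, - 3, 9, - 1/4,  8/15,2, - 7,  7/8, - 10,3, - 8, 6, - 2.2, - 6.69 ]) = [- 10, - 8, - 7, - 6.69, - 3, - 2.2, - 1/4, - 1/17, 8/15, 7/8 , 2,3,6,9 ]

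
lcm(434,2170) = 2170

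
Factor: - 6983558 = -2^1*619^1*5641^1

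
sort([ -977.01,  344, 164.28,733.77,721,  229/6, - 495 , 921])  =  [ - 977.01, - 495,229/6,164.28, 344, 721, 733.77, 921]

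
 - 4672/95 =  - 4672/95 =- 49.18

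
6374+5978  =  12352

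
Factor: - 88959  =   - 3^1*13^1*2281^1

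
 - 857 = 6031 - 6888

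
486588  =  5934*82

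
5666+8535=14201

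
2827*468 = 1323036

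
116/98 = 58/49 = 1.18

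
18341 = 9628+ 8713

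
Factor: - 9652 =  - 2^2*19^1 * 127^1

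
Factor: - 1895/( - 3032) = 5/8 = 2^( - 3)* 5^1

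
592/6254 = 296/3127= 0.09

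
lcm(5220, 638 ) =57420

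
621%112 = 61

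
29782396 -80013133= -50230737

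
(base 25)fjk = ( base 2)10011010001110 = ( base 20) 14da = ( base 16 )268E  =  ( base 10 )9870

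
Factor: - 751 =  - 751^1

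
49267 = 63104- 13837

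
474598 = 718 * 661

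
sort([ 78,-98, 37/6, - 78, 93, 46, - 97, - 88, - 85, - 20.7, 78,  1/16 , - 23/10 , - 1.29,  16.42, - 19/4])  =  [-98, - 97 , - 88, - 85 , - 78, - 20.7,-19/4, - 23/10, - 1.29,  1/16,37/6,16.42, 46, 78,78, 93 ] 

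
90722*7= 635054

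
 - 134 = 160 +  - 294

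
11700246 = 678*17257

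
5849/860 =5849/860 =6.80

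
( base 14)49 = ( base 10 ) 65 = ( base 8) 101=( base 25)2f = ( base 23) 2j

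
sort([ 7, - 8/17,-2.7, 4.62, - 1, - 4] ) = [ -4,-2.7, - 1 , - 8/17,4.62, 7 ]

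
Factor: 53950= 2^1*5^2*13^1*83^1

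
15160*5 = 75800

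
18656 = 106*176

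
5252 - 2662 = 2590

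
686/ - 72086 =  - 1  +  5100/5149 = - 0.01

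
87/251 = 87/251 = 0.35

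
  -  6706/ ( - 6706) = 1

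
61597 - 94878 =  - 33281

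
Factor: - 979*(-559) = 11^1*13^1* 43^1*89^1=547261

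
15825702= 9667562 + 6158140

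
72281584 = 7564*9556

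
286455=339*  845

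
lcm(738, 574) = 5166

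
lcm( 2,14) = 14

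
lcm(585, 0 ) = 0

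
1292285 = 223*5795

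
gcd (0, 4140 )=4140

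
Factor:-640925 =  - 5^2*31^1*827^1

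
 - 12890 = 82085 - 94975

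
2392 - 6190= - 3798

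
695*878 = 610210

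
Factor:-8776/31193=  - 2^3*1097^1*31193^( - 1 ) 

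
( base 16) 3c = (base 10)60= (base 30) 20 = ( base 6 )140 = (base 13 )48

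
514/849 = 514/849 = 0.61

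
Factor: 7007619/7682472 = 2^( - 3)*3^( - 2 )*7^( - 1) * 61^1*149^1*257^1*5081^( - 1)= 2335873/2560824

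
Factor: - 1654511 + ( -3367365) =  - 2^2*31^1*40499^1 =-5021876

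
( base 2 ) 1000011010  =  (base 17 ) 1eb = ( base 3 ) 201221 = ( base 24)MA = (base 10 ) 538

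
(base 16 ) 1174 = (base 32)4BK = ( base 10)4468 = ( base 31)4K4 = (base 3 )20010111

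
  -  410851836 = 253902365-664754201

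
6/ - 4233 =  - 1 +1409/1411= -0.00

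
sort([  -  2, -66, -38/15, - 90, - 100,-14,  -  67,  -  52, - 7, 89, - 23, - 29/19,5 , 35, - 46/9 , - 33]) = [- 100, - 90, - 67, - 66,  -  52, - 33 ,-23, - 14,-7,-46/9,  -  38/15,-2,-29/19, 5, 35,89] 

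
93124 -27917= 65207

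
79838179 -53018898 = 26819281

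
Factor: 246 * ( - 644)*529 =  - 83806296 = -2^3*3^1*7^1*23^3*41^1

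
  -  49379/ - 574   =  49379/574=   86.03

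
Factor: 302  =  2^1*151^1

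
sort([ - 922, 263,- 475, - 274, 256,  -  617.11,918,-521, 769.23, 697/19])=[ - 922,-617.11, - 521, - 475, - 274, 697/19,256,263, 769.23,918]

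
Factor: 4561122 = 2^1*3^1* 760187^1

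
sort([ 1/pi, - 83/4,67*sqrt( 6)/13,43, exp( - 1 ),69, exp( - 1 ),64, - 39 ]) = [ - 39, - 83/4,1/pi , exp( - 1 ) , exp( - 1), 67*sqrt( 6)/13 , 43, 64, 69]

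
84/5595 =28/1865 = 0.02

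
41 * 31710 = 1300110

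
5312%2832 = 2480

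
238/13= 18 + 4/13=18.31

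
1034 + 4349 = 5383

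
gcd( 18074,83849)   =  1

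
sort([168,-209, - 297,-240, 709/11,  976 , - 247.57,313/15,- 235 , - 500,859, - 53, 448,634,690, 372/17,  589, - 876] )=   [ - 876, - 500, - 297, - 247.57, - 240, - 235, - 209, - 53, 313/15,372/17,709/11,  168 , 448,589,  634, 690,859,976 ] 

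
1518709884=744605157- - 774104727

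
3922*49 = 192178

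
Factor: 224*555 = 2^5*3^1*5^1*7^1 * 37^1 = 124320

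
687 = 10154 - 9467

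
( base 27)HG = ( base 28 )GR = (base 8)733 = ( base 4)13123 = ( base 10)475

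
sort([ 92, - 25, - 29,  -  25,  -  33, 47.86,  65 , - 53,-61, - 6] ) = [-61, - 53, - 33,- 29,-25 ,-25, - 6 , 47.86, 65,  92]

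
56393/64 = 56393/64 = 881.14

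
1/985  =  1/985 = 0.00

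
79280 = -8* ( - 9910)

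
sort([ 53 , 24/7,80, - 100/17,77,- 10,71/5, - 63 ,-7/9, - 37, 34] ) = [ - 63, - 37,-10, - 100/17, - 7/9,  24/7,  71/5, 34,53,  77, 80]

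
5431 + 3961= 9392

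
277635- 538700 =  -261065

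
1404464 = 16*87779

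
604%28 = 16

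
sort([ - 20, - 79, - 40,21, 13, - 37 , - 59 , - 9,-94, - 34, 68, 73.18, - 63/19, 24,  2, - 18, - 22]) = [ - 94, - 79, - 59,-40, - 37,  -  34, - 22, -20, - 18, - 9, - 63/19, 2, 13, 21 , 24, 68, 73.18]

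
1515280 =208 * 7285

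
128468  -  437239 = -308771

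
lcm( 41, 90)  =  3690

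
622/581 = 622/581=1.07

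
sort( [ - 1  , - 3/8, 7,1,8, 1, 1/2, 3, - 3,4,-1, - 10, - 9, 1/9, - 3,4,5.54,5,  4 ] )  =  [ - 10,- 9, - 3, - 3,-1, - 1,-3/8,1/9, 1/2, 1,1,3,4,4, 4, 5, 5.54,7,  8 ]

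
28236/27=1045 + 7/9 = 1045.78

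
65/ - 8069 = - 1 +8004/8069 = - 0.01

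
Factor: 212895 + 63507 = 276402 = 2^1*3^1*7^1 * 6581^1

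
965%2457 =965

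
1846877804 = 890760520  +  956117284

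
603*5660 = 3412980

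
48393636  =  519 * 93244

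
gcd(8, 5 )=1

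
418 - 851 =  - 433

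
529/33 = 529/33 = 16.03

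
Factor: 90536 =2^3*11317^1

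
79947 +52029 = 131976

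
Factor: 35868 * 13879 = 2^2*3^1 * 7^2 * 61^1*13879^1= 497811972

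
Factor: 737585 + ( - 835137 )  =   - 97552 = -  2^4 * 7^1*13^1*67^1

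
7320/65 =1464/13  =  112.62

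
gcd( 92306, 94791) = 1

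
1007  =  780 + 227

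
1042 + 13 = 1055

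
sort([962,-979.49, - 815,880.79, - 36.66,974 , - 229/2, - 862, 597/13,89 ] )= [  -  979.49,-862, - 815, - 229/2,- 36.66, 597/13,89, 880.79,962,974]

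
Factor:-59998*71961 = - 2^1*3^1*17^2*83^1* 131^1*229^1 = -4317516078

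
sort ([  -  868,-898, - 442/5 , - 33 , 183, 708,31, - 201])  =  [ - 898, - 868 ,  -  201 ,  -  442/5, - 33, 31,  183, 708 ] 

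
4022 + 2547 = 6569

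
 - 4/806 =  - 1+401/403 = - 0.00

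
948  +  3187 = 4135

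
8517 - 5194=3323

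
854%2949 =854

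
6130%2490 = 1150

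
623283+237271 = 860554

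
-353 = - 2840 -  - 2487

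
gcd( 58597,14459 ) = 761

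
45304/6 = 7550+2/3 = 7550.67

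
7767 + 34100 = 41867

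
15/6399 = 5/2133 = 0.00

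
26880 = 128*210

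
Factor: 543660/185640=2^( - 1)*7^(-1)*41^1  =  41/14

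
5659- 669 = 4990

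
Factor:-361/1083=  - 1/3 = - 3^( - 1) 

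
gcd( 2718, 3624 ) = 906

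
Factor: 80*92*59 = 434240 = 2^6 *5^1*23^1*59^1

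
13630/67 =13630/67 = 203.43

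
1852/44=42+1/11 = 42.09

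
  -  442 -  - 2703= 2261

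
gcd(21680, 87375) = 5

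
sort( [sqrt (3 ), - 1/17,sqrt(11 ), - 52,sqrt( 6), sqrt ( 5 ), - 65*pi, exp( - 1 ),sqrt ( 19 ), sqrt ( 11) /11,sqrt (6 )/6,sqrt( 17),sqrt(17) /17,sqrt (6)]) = [ - 65*pi, - 52, - 1/17, sqrt( 17)/17 , sqrt(11) /11, exp(  -  1),sqrt(6 ) /6,sqrt(3),sqrt( 5),sqrt(6), sqrt(6 ),sqrt(11),sqrt( 17 ),sqrt(19 )]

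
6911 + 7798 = 14709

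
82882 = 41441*2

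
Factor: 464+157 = 3^3*23^1 = 621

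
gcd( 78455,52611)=923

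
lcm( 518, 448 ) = 16576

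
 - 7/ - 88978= 7/88978 =0.00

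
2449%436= 269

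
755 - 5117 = -4362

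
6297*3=18891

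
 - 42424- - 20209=-22215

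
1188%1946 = 1188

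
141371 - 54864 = 86507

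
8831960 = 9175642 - 343682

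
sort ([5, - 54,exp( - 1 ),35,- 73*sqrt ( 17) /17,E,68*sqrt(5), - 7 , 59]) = [ - 54, - 73 * sqrt(17)/17,  -  7,exp(-1 ),E,5,35, 59, 68  *sqrt( 5)] 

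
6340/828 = 7 + 136/207 = 7.66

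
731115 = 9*81235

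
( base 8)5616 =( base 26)49k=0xb8e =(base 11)224A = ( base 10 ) 2958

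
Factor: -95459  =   - 7^1* 13^1*1049^1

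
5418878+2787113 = 8205991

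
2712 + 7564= 10276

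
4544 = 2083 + 2461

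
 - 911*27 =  - 24597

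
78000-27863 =50137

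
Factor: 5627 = 17^1*331^1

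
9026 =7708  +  1318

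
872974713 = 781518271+91456442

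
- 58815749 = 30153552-88969301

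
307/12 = 307/12=25.58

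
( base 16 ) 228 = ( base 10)552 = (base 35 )FR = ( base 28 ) jk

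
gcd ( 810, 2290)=10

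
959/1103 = 959/1103 = 0.87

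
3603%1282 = 1039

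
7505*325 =2439125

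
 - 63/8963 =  - 63/8963  =  - 0.01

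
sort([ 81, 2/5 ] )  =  [2/5,81]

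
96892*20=1937840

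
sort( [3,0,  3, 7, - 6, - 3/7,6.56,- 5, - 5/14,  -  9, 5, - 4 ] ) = [ - 9,- 6, - 5, - 4, - 3/7,-5/14,0,3,3,5,6.56, 7]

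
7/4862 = 7/4862 = 0.00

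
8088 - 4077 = 4011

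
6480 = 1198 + 5282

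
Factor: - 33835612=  - 2^2*37^1*228619^1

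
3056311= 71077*43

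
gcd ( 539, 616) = 77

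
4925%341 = 151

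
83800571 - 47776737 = 36023834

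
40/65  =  8/13  =  0.62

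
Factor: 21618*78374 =1694289132  =  2^2*3^2 *149^1*263^1*1201^1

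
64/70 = 32/35  =  0.91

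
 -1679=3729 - 5408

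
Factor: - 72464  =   - 2^4  *7^1*647^1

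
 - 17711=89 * ( - 199) 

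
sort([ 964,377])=[377, 964]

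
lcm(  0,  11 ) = 0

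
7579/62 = 7579/62= 122.24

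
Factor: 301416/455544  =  3^ (-3)*37^( - 1 )*661^1=661/999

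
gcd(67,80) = 1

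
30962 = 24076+6886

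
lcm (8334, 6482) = 58338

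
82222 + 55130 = 137352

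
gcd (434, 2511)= 31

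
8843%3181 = 2481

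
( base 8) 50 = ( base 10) 40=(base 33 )17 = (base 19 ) 22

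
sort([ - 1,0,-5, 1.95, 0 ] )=[ - 5 , - 1,0,0, 1.95 ] 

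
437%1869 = 437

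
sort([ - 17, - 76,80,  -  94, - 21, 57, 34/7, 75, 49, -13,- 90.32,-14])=[- 94, -90.32 , - 76, - 21, - 17, - 14, - 13,34/7,49, 57,75,80] 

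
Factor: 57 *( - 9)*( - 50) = 2^1*3^3*5^2*19^1=25650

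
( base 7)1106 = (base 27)EK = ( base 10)398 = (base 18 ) 142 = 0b110001110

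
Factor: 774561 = 3^1*29^2 * 307^1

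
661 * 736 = 486496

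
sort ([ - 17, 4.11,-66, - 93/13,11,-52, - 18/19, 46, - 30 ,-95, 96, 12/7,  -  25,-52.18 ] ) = [-95, - 66 , - 52.18,- 52, - 30, - 25,-17,-93/13, - 18/19,  12/7, 4.11, 11 , 46 , 96 ]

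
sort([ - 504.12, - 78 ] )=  [ - 504.12,  -  78] 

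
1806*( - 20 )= - 36120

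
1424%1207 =217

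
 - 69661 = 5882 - 75543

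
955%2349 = 955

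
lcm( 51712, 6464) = 51712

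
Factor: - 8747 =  - 8747^1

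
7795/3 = 2598 + 1/3=2598.33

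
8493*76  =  645468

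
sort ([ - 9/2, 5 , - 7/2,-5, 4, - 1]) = [ - 5, - 9/2, - 7/2, - 1,4 , 5]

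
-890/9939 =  - 890/9939 = - 0.09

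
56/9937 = 56/9937 =0.01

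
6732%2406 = 1920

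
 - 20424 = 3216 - 23640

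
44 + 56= 100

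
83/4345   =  83/4345 = 0.02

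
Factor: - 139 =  -139^1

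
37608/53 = 709 + 31/53 = 709.58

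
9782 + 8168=17950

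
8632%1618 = 542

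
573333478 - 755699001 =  - 182365523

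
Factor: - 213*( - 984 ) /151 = 2^3*3^2 * 41^1*71^1* 151^(-1) = 209592/151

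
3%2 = 1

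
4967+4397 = 9364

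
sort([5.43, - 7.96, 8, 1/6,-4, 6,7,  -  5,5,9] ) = [-7.96 ,-5, -4,1/6,5,5.43,6,7,  8,9 ] 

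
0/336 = 0 = 0.00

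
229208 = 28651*8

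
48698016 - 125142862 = - 76444846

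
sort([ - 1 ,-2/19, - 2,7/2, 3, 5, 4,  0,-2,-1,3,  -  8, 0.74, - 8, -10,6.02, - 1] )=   [ - 10 ,  -  8,  -  8  ,  -  2, - 2,  -  1, - 1,-1, - 2/19,0, 0.74, 3,3, 7/2, 4 , 5,6.02]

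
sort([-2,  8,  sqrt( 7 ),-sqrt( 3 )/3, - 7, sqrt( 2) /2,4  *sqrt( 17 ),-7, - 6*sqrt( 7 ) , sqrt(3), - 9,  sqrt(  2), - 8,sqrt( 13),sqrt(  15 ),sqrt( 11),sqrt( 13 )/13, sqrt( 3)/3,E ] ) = [-6 * sqrt(7 ),  -  9, - 8, - 7,- 7, - 2, - sqrt( 3 ) /3,sqrt( 13 ) /13, sqrt(3) /3,  sqrt( 2)/2,sqrt( 2 ),sqrt( 3),sqrt( 7 ), E,  sqrt( 11 ),  sqrt( 13 ),sqrt(15 ), 8,4*sqrt( 17) ] 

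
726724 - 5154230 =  - 4427506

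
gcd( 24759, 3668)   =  917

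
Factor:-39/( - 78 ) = 2^( - 1 )  =  1/2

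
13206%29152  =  13206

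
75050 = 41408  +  33642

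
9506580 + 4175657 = 13682237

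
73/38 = 1+35/38 = 1.92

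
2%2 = 0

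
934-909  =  25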